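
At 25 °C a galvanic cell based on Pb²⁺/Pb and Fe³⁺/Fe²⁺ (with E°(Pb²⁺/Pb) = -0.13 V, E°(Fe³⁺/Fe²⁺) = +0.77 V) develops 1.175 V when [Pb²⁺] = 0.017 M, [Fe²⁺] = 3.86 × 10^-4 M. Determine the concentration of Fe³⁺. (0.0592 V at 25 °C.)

2.2 M

From the Nernst equation, log Q = n(E° − E)/0.0592 = 2(0.90 − 1.175)/0.0592 = -9.291, so Q = 5.12 × 10^-10.
With Q = [Pb²⁺]·[Fe²⁺]^2/[Fe³⁺]^2 and the known concentrations, [Fe³⁺]^2 in the denominator gives [Fe³⁺] = 2.2 M.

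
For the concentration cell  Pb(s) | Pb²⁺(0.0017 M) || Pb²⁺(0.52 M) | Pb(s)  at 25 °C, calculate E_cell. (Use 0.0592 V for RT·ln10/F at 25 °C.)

Both half-cells are Pb²⁺/Pb, so E°_cell = 0. The concentrated side is the cathode; the cell reaction moves Pb²⁺ from high to low concentration with n = 2.
Q = [Pb²⁺]_dilute/[Pb²⁺]_conc = 0.0017/0.52 = 0.00327.
E = 0 − (0.0592/2) log Q = −(0.0592/2)(-2.486) = 0.0736 V.

0.074 V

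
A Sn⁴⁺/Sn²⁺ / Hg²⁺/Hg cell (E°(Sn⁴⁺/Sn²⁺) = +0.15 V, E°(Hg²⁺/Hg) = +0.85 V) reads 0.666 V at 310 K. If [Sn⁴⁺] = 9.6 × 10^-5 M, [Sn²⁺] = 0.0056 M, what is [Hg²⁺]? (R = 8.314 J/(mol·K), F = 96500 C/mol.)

0.0013 M

From the Nernst equation, ln Q = nF(E° − E)/RT = 2×96500×(0.70 − 0.666)/(8.314×310) = 2.546, so Q = 12.8.
With Q = [Sn⁴⁺]/([Sn²⁺]·[Hg²⁺]) and the known concentrations, [Hg²⁺] in the denominator gives [Hg²⁺] = 0.0013 M.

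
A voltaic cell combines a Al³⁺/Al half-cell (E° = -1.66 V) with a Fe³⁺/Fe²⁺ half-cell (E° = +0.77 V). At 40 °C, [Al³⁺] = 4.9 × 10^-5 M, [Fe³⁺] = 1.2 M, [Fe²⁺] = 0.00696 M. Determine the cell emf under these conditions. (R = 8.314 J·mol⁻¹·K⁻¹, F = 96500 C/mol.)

The Fe³⁺/Fe²⁺ couple has the higher reduction potential and acts as the cathode, so E°_cell = +0.77 − (-1.66) = 2.43 V.
Balancing electrons gives n = 3; the reaction quotient is Q = [Al³⁺]·[Fe²⁺]^3/[Fe³⁺]^3 = 9.56 × 10^-12.
E = E° − (RT/nF) ln Q = 2.43 − (8.314×313)/(3×96500) × (-25.373) = 2.430 + 0.228 = 2.658 V.

2.66 V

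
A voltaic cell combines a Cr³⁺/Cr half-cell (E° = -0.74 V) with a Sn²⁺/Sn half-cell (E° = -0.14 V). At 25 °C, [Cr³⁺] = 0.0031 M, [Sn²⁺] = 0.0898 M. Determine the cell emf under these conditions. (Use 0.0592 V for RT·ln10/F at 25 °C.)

The Sn²⁺/Sn couple has the higher reduction potential and acts as the cathode, so E°_cell = -0.14 − (-0.74) = 0.60 V.
Balancing electrons gives n = 6; the reaction quotient is Q = [Cr³⁺]^2/[Sn²⁺]^3 = 0.0133.
At 25 °C, E = E° − (0.0592/n) log Q = 0.60 − (0.0592/6)(-1.877) = 0.600 + 0.019 = 0.619 V.

0.619 V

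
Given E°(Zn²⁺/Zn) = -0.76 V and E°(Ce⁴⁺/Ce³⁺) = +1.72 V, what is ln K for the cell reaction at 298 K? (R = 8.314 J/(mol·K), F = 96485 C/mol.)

ln K = 193.2

E°_cell = +1.72 − (-0.76) = 2.48 V, with n = 2 electrons transferred.
At equilibrium E = 0, so the Nernst equation gives ln K = nFE°/RT = (2)(96485)(2.48)/((8.314)(298)) = 193.16.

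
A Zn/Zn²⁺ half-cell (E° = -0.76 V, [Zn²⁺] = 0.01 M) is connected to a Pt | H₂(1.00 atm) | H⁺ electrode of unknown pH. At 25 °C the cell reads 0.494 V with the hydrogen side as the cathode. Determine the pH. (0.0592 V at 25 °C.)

pH = 5.49

E°_cell = 0.76 V and n = 2.
log Q = n(E° − E)/0.0592 = 2×(0.76 − 0.494)/0.0592 = 8.986.
With Q = [Zn²⁺]·P(H₂) / [H⁺]^2, solving for [H⁺] gives log[H⁺] = -5.493, so pH = 5.49.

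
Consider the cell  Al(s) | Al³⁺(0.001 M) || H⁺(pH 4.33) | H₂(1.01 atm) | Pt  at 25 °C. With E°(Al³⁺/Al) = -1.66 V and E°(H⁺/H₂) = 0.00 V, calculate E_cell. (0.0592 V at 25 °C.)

1.46 V

The hydrogen couple is the cathode, so E°_cell = 1.66 V; n = 6.
[H⁺] = 10^(−4.33) = 4.7 × 10^-5 M, and Q = [Al³⁺]^2·P(H₂)^3 / [H⁺]^6 = 9.84 × 10^19.
E = E° − (0.0592/6) log Q = 1.66 − (0.0592/6)(19.993) = 1.463 V.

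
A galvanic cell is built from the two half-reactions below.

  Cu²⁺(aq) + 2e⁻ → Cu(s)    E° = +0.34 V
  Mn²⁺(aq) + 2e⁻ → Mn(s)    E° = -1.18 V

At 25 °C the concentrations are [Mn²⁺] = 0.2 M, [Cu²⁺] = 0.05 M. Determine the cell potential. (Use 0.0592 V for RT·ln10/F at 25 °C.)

1.50 V

The Cu²⁺/Cu couple has the higher reduction potential and acts as the cathode, so E°_cell = +0.34 − (-1.18) = 1.52 V.
Balancing electrons gives n = 2; the reaction quotient is Q = [Mn²⁺]/[Cu²⁺] = 4.00.
At 25 °C, E = E° − (0.0592/n) log Q = 1.52 − (0.0592/2)(0.602) = 1.520 − 0.018 = 1.502 V.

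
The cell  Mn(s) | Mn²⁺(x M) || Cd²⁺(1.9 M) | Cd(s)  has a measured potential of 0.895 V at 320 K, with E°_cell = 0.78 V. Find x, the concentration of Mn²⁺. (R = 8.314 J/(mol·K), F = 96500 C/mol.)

4.5 × 10^-4 M

From the Nernst equation, ln Q = nF(E° − E)/RT = 2×96500×(0.78 − 0.895)/(8.314×320) = -8.342, so Q = 2.38 × 10^-4.
With Q = [Mn²⁺]/[Cd²⁺] and the known concentrations, [Mn²⁺] in the numerator gives [Mn²⁺] = 4.5 × 10^-4 M.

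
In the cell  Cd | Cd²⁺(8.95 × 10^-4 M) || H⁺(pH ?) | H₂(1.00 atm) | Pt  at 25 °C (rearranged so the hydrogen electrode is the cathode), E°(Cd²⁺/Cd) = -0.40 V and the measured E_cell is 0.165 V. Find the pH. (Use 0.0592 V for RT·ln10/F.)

E°_cell = 0.40 V and n = 2.
log Q = n(E° − E)/0.0592 = 2×(0.40 − 0.165)/0.0592 = 7.939.
With Q = [Cd²⁺]·P(H₂) / [H⁺]^2, solving for [H⁺] gives log[H⁺] = -5.494, so pH = 5.49.

pH = 5.49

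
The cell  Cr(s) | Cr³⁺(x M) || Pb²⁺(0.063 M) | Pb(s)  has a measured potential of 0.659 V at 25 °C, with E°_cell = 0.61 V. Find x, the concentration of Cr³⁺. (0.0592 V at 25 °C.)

5.2 × 10^-5 M

From the Nernst equation, log Q = n(E° − E)/0.0592 = 6(0.61 − 0.659)/0.0592 = -4.966, so Q = 1.08 × 10^-5.
With Q = [Cr³⁺]^2/[Pb²⁺]^3 and the known concentrations, [Cr³⁺]^2 in the numerator gives [Cr³⁺] = 5.2 × 10^-5 M.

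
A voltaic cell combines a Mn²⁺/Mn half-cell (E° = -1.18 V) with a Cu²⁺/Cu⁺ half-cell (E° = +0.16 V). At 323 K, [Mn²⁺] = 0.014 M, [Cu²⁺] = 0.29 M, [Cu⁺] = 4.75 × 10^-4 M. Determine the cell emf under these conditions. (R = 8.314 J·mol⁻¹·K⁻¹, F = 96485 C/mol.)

The Cu²⁺/Cu⁺ couple has the higher reduction potential and acts as the cathode, so E°_cell = +0.16 − (-1.18) = 1.34 V.
Balancing electrons gives n = 2; the reaction quotient is Q = [Mn²⁺]·[Cu⁺]^2/[Cu²⁺]^2 = 3.76 × 10^-8.
E = E° − (RT/nF) ln Q = 1.34 − (8.314×323)/(2×96485) × (-17.097) = 1.340 + 0.238 = 1.578 V.

1.58 V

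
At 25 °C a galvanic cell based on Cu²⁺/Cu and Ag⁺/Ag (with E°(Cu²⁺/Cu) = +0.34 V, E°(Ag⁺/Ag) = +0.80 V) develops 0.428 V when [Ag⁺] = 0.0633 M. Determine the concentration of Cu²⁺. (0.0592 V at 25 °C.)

0.048 M

From the Nernst equation, log Q = n(E° − E)/0.0592 = 2(0.46 − 0.428)/0.0592 = 1.081, so Q = 12.1.
With Q = [Cu²⁺]/[Ag⁺]^2 and the known concentrations, [Cu²⁺] in the numerator gives [Cu²⁺] = 0.048 M.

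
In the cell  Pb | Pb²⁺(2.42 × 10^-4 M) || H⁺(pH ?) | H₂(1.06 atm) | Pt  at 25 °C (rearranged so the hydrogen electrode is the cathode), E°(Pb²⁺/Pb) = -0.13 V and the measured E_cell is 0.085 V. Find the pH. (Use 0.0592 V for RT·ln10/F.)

E°_cell = 0.13 V and n = 2.
log Q = n(E° − E)/0.0592 = 2×(0.13 − 0.085)/0.0592 = 1.520.
With Q = [Pb²⁺]·P(H₂) / [H⁺]^2, solving for [H⁺] gives log[H⁺] = -2.556, so pH = 2.56.

pH = 2.56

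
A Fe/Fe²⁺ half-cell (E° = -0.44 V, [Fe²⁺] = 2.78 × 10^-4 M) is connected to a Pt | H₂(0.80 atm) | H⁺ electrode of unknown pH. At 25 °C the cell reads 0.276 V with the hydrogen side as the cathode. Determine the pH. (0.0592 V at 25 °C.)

E°_cell = 0.44 V and n = 2.
log Q = n(E° − E)/0.0592 = 2×(0.44 − 0.276)/0.0592 = 5.541.
With Q = [Fe²⁺]·P(H₂) / [H⁺]^2, solving for [H⁺] gives log[H⁺] = -4.597, so pH = 4.60.

pH = 4.60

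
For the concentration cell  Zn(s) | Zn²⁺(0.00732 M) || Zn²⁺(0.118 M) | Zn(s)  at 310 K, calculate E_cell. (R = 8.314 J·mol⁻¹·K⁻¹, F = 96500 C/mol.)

Both half-cells are Zn²⁺/Zn, so E°_cell = 0. The concentrated side is the cathode; the cell reaction moves Zn²⁺ from high to low concentration with n = 2.
Q = [Zn²⁺]_dilute/[Zn²⁺]_conc = 0.00732/0.118 = 0.0620.
E = 0 − (RT/nF) ln Q = −((8.314×310)/(2×96500))(-2.780) = 0.0371 V.

0.037 V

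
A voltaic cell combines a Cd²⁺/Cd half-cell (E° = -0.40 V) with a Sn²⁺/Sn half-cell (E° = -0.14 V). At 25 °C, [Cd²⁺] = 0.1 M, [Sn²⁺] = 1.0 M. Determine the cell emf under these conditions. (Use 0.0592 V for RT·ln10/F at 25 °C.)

0.290 V

The Sn²⁺/Sn couple has the higher reduction potential and acts as the cathode, so E°_cell = -0.14 − (-0.40) = 0.26 V.
Balancing electrons gives n = 2; the reaction quotient is Q = [Cd²⁺]/[Sn²⁺] = 0.100.
At 25 °C, E = E° − (0.0592/n) log Q = 0.26 − (0.0592/2)(-1.000) = 0.260 + 0.030 = 0.290 V.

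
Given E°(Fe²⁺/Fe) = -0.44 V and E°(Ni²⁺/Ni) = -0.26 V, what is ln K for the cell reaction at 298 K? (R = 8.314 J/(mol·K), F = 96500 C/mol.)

E°_cell = -0.26 − (-0.44) = 0.18 V, with n = 2 electrons transferred.
At equilibrium E = 0, so the Nernst equation gives ln K = nFE°/RT = (2)(96500)(0.18)/((8.314)(298)) = 14.02.

ln K = 14.0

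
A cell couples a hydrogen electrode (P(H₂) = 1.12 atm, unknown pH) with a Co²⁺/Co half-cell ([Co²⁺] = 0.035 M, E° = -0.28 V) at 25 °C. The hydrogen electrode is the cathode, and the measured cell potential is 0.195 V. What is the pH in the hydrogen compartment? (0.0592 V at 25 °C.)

E°_cell = 0.28 V and n = 2.
log Q = n(E° − E)/0.0592 = 2×(0.28 − 0.195)/0.0592 = 2.872.
With Q = [Co²⁺]·P(H₂) / [H⁺]^2, solving for [H⁺] gives log[H⁺] = -2.139, so pH = 2.14.

pH = 2.14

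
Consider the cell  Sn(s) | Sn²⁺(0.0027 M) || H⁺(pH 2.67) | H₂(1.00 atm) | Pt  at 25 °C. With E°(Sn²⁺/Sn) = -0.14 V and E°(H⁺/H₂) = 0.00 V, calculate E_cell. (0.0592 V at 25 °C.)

0.058 V

The hydrogen couple is the cathode, so E°_cell = 0.14 V; n = 2.
[H⁺] = 10^(−2.67) = 0.0021 M, and Q = [Sn²⁺]·P(H₂) / [H⁺]^2 = 591.
E = E° − (0.0592/2) log Q = 0.14 − (0.0592/2)(2.771) = 0.058 V.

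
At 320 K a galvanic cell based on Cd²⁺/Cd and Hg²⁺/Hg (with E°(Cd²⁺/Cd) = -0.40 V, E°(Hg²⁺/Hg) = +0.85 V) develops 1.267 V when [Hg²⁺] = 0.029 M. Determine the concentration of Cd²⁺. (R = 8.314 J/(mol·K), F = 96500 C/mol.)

0.0084 M

From the Nernst equation, ln Q = nF(E° − E)/RT = 2×96500×(1.25 − 1.267)/(8.314×320) = -1.233, so Q = 0.291.
With Q = [Cd²⁺]/[Hg²⁺] and the known concentrations, [Cd²⁺] in the numerator gives [Cd²⁺] = 0.0084 M.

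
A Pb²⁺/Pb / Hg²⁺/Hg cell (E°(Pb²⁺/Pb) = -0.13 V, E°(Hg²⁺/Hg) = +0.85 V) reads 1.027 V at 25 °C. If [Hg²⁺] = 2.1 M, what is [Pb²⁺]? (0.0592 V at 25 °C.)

From the Nernst equation, log Q = n(E° − E)/0.0592 = 2(0.98 − 1.027)/0.0592 = -1.588, so Q = 0.0258.
With Q = [Pb²⁺]/[Hg²⁺] and the known concentrations, [Pb²⁺] in the numerator gives [Pb²⁺] = 0.054 M.

0.054 M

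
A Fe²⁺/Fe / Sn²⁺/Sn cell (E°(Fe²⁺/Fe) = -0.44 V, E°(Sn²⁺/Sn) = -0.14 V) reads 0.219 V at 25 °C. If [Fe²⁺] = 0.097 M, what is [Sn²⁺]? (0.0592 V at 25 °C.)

From the Nernst equation, log Q = n(E° − E)/0.0592 = 2(0.30 − 0.219)/0.0592 = 2.736, so Q = 545.
With Q = [Fe²⁺]/[Sn²⁺] and the known concentrations, [Sn²⁺] in the denominator gives [Sn²⁺] = 1.8 × 10^-4 M.

1.8 × 10^-4 M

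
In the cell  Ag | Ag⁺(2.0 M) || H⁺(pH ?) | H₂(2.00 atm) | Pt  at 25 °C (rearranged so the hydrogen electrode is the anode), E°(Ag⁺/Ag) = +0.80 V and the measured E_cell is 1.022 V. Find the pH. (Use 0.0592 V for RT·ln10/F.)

E°_cell = 0.80 V and n = 2.
log Q = n(E° − E)/0.0592 = 2×(0.80 − 1.022)/0.0592 = -7.500.
With Q = [H⁺]^2 / ([Ag⁺]^2·P(H₂)), solving for [H⁺] gives log[H⁺] = -3.298, so pH = 3.30.

pH = 3.30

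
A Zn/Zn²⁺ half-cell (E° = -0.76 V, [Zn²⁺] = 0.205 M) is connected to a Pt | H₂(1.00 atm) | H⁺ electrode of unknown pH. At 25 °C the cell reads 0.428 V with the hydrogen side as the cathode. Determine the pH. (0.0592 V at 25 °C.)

pH = 5.95

E°_cell = 0.76 V and n = 2.
log Q = n(E° − E)/0.0592 = 2×(0.76 − 0.428)/0.0592 = 11.216.
With Q = [Zn²⁺]·P(H₂) / [H⁺]^2, solving for [H⁺] gives log[H⁺] = -5.952, so pH = 5.95.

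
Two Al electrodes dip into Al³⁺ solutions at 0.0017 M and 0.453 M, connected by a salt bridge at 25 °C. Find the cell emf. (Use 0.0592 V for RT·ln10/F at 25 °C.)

Both half-cells are Al³⁺/Al, so E°_cell = 0. The concentrated side is the cathode; the cell reaction moves Al³⁺ from high to low concentration with n = 3.
Q = [Al³⁺]_dilute/[Al³⁺]_conc = 0.0017/0.453 = 0.00375.
E = 0 − (0.0592/3) log Q = −(0.0592/3)(-2.426) = 0.0479 V.

0.048 V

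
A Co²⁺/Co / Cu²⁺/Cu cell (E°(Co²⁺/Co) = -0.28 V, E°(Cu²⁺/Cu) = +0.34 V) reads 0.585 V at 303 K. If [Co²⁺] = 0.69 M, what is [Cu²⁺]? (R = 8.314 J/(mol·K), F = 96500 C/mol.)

From the Nernst equation, ln Q = nF(E° − E)/RT = 2×96500×(0.62 − 0.585)/(8.314×303) = 2.681, so Q = 14.6.
With Q = [Co²⁺]/[Cu²⁺] and the known concentrations, [Cu²⁺] in the denominator gives [Cu²⁺] = 0.047 M.

0.047 M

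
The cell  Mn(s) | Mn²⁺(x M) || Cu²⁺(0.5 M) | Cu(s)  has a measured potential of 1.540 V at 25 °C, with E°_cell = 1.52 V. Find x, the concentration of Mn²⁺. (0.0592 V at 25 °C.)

0.11 M

From the Nernst equation, log Q = n(E° − E)/0.0592 = 2(1.52 − 1.540)/0.0592 = -0.676, so Q = 0.211.
With Q = [Mn²⁺]/[Cu²⁺] and the known concentrations, [Mn²⁺] in the numerator gives [Mn²⁺] = 0.11 M.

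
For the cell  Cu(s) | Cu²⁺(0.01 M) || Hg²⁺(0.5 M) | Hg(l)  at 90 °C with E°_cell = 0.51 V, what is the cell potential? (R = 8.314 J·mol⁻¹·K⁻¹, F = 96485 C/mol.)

0.571 V

Balancing electrons gives n = 2; the reaction quotient is Q = [Cu²⁺]/[Hg²⁺] = 0.0200.
E = E° − (RT/nF) ln Q = 0.51 − (8.314×363)/(2×96485) × (-3.912) = 0.510 + 0.061 = 0.571 V.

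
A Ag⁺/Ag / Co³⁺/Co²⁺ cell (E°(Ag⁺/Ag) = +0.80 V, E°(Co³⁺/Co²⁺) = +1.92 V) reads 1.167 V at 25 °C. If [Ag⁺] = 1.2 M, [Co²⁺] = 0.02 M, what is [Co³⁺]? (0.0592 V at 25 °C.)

From the Nernst equation, log Q = n(E° − E)/0.0592 = 1(1.12 − 1.167)/0.0592 = -0.794, so Q = 0.161.
With Q = [Ag⁺]·[Co²⁺]/[Co³⁺] and the known concentrations, [Co³⁺] in the denominator gives [Co³⁺] = 0.15 M.

0.15 M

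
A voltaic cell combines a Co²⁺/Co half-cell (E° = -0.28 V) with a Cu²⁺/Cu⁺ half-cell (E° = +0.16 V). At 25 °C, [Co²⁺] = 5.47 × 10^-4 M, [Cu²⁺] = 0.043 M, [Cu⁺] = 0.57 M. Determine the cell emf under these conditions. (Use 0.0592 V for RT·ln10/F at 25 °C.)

0.470 V

The Cu²⁺/Cu⁺ couple has the higher reduction potential and acts as the cathode, so E°_cell = +0.16 − (-0.28) = 0.44 V.
Balancing electrons gives n = 2; the reaction quotient is Q = [Co²⁺]·[Cu⁺]^2/[Cu²⁺]^2 = 0.0961.
At 25 °C, E = E° − (0.0592/n) log Q = 0.44 − (0.0592/2)(-1.017) = 0.440 + 0.030 = 0.470 V.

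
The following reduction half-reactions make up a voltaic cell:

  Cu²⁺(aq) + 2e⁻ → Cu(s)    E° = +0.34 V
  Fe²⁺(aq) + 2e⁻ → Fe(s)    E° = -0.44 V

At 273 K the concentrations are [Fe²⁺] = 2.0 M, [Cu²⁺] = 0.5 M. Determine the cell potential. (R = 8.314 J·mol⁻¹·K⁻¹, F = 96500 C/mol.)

The Cu²⁺/Cu couple has the higher reduction potential and acts as the cathode, so E°_cell = +0.34 − (-0.44) = 0.78 V.
Balancing electrons gives n = 2; the reaction quotient is Q = [Fe²⁺]/[Cu²⁺] = 4.00.
E = E° − (RT/nF) ln Q = 0.78 − (8.314×273)/(2×96500) × (1.386) = 0.780 − 0.016 = 0.764 V.

0.764 V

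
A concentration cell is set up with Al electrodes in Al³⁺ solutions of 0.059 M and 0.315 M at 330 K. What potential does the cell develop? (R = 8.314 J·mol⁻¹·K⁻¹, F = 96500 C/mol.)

0.016 V

Both half-cells are Al³⁺/Al, so E°_cell = 0. The concentrated side is the cathode; the cell reaction moves Al³⁺ from high to low concentration with n = 3.
Q = [Al³⁺]_dilute/[Al³⁺]_conc = 0.059/0.315 = 0.187.
E = 0 − (RT/nF) ln Q = −((8.314×330)/(3×96500))(-1.675) = 0.0159 V.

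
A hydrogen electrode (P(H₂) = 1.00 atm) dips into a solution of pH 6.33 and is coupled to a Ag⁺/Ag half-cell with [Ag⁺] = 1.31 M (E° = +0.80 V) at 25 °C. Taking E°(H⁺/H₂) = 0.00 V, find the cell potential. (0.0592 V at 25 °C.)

The Ag⁺/Ag couple is the cathode, so E°_cell = 0.80 V; n = 2.
[H⁺] = 10^(−6.33) = 4.7 × 10^-7 M, and Q = [H⁺]^2 / ([Ag⁺]^2·P(H₂)) = 1.27 × 10^-13.
E = E° − (0.0592/2) log Q = 0.80 − (0.0592/2)(-12.895) = 1.182 V.

1.18 V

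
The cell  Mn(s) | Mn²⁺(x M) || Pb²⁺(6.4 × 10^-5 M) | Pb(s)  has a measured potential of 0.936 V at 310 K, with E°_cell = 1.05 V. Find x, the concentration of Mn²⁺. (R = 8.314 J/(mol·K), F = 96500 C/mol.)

0.33 M

From the Nernst equation, ln Q = nF(E° − E)/RT = 2×96500×(1.05 − 0.936)/(8.314×310) = 8.537, so Q = 5100.
With Q = [Mn²⁺]/[Pb²⁺] and the known concentrations, [Mn²⁺] in the numerator gives [Mn²⁺] = 0.33 M.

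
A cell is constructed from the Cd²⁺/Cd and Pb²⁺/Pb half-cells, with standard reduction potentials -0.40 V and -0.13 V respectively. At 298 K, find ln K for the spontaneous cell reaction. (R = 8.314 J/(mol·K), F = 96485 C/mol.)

E°_cell = -0.13 − (-0.40) = 0.27 V, with n = 2 electrons transferred.
At equilibrium E = 0, so the Nernst equation gives ln K = nFE°/RT = (2)(96485)(0.27)/((8.314)(298)) = 21.03.

ln K = 21.0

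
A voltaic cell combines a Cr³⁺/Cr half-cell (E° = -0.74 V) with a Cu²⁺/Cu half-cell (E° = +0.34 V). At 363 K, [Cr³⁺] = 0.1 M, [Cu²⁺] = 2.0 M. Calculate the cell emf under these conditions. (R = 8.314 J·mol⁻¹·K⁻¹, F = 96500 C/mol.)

The Cu²⁺/Cu couple has the higher reduction potential and acts as the cathode, so E°_cell = +0.34 − (-0.74) = 1.08 V.
Balancing electrons gives n = 6; the reaction quotient is Q = [Cr³⁺]^2/[Cu²⁺]^3 = 0.00125.
E = E° − (RT/nF) ln Q = 1.08 − (8.314×363)/(6×96500) × (-6.685) = 1.080 + 0.035 = 1.115 V.

1.11 V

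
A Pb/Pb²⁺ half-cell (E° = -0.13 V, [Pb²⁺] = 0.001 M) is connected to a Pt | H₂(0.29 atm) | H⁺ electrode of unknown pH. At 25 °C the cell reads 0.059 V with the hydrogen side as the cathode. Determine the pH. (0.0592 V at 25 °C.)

E°_cell = 0.13 V and n = 2.
log Q = n(E° − E)/0.0592 = 2×(0.13 − 0.059)/0.0592 = 2.399.
With Q = [Pb²⁺]·P(H₂) / [H⁺]^2, solving for [H⁺] gives log[H⁺] = -2.968, so pH = 2.97.

pH = 2.97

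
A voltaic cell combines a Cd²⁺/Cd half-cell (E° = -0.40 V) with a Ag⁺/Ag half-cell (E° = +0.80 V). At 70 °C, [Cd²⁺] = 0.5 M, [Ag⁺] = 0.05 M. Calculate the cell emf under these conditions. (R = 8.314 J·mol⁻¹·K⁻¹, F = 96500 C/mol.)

1.12 V

The Ag⁺/Ag couple has the higher reduction potential and acts as the cathode, so E°_cell = +0.80 − (-0.40) = 1.20 V.
Balancing electrons gives n = 2; the reaction quotient is Q = [Cd²⁺]/[Ag⁺]^2 = 200.
E = E° − (RT/nF) ln Q = 1.20 − (8.314×343)/(2×96500) × (5.298) = 1.200 − 0.078 = 1.122 V.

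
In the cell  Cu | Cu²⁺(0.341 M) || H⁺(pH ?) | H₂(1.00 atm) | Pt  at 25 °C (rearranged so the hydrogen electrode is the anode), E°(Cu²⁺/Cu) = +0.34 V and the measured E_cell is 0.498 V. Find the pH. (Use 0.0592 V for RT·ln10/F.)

E°_cell = 0.34 V and n = 2.
log Q = n(E° − E)/0.0592 = 2×(0.34 − 0.498)/0.0592 = -5.338.
With Q = [H⁺]^2 / ([Cu²⁺]·P(H₂)), solving for [H⁺] gives log[H⁺] = -2.903, so pH = 2.90.

pH = 2.90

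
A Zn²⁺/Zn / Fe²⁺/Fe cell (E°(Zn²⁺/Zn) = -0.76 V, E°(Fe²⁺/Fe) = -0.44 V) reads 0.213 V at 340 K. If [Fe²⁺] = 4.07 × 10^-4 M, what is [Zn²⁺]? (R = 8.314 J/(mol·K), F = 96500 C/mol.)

0.61 M

From the Nernst equation, ln Q = nF(E° − E)/RT = 2×96500×(0.32 − 0.213)/(8.314×340) = 7.306, so Q = 1490.
With Q = [Zn²⁺]/[Fe²⁺] and the known concentrations, [Zn²⁺] in the numerator gives [Zn²⁺] = 0.61 M.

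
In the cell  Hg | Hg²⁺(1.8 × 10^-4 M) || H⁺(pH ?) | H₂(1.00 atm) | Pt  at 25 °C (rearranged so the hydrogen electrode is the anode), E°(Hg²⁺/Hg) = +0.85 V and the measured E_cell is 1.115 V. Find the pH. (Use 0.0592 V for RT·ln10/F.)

E°_cell = 0.85 V and n = 2.
log Q = n(E° − E)/0.0592 = 2×(0.85 − 1.115)/0.0592 = -8.953.
With Q = [H⁺]^2 / ([Hg²⁺]·P(H₂)), solving for [H⁺] gives log[H⁺] = -6.349, so pH = 6.35.

pH = 6.35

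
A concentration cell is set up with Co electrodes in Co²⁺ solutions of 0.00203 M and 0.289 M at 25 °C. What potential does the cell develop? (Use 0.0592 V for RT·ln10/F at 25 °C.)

0.064 V

Both half-cells are Co²⁺/Co, so E°_cell = 0. The concentrated side is the cathode; the cell reaction moves Co²⁺ from high to low concentration with n = 2.
Q = [Co²⁺]_dilute/[Co²⁺]_conc = 0.00203/0.289 = 0.00702.
E = 0 − (0.0592/2) log Q = −(0.0592/2)(-2.153) = 0.0637 V.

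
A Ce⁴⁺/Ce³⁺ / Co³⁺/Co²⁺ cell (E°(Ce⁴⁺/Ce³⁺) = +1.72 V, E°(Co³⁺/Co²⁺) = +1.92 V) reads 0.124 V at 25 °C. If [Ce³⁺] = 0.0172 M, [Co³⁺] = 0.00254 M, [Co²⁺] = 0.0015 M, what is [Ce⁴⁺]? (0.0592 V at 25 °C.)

0.56 M

From the Nernst equation, log Q = n(E° − E)/0.0592 = 1(0.20 − 0.124)/0.0592 = 1.284, so Q = 19.2.
With Q = [Ce⁴⁺]·[Co²⁺]/([Ce³⁺]·[Co³⁺]) and the known concentrations, [Ce⁴⁺] in the numerator gives [Ce⁴⁺] = 0.56 M.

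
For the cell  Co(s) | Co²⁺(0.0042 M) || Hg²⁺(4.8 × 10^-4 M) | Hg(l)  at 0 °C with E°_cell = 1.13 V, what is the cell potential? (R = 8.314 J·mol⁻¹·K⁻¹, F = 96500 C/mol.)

Balancing electrons gives n = 2; the reaction quotient is Q = [Co²⁺]/[Hg²⁺] = 8.75.
E = E° − (RT/nF) ln Q = 1.13 − (8.314×273)/(2×96500) × (2.169) = 1.130 − 0.026 = 1.104 V.

1.10 V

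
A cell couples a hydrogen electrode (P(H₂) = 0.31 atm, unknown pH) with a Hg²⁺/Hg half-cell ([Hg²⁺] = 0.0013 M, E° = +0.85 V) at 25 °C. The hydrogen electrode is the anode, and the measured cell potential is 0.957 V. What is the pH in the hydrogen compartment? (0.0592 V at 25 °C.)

pH = 3.50

E°_cell = 0.85 V and n = 2.
log Q = n(E° − E)/0.0592 = 2×(0.85 − 0.957)/0.0592 = -3.615.
With Q = [H⁺]^2 / ([Hg²⁺]·P(H₂)), solving for [H⁺] gives log[H⁺] = -3.505, so pH = 3.50.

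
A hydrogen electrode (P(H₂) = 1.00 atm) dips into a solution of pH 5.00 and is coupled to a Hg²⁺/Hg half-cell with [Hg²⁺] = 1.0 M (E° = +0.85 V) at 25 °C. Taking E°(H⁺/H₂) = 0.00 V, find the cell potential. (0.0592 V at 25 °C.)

The Hg²⁺/Hg couple is the cathode, so E°_cell = 0.85 V; n = 2.
[H⁺] = 10^(−5.00) = 1 × 10^-5 M, and Q = [H⁺]^2 / ([Hg²⁺]·P(H₂)) = 1 × 10^-10.
E = E° − (0.0592/2) log Q = 0.85 − (0.0592/2)(-10.000) = 1.146 V.

1.15 V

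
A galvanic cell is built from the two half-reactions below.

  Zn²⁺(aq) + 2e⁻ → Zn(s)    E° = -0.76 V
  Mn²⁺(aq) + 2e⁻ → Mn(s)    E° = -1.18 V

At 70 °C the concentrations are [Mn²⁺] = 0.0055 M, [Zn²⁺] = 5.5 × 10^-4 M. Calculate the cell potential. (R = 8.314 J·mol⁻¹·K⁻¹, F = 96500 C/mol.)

The Zn²⁺/Zn couple has the higher reduction potential and acts as the cathode, so E°_cell = -0.76 − (-1.18) = 0.42 V.
Balancing electrons gives n = 2; the reaction quotient is Q = [Mn²⁺]/[Zn²⁺] = 10.0.
E = E° − (RT/nF) ln Q = 0.42 − (8.314×343)/(2×96500) × (2.303) = 0.420 − 0.034 = 0.386 V.

0.386 V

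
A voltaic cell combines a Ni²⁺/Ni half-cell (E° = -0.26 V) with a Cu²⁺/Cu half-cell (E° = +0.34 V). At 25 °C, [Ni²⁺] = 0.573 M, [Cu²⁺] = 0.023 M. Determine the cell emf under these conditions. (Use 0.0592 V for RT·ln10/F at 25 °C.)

The Cu²⁺/Cu couple has the higher reduction potential and acts as the cathode, so E°_cell = +0.34 − (-0.26) = 0.60 V.
Balancing electrons gives n = 2; the reaction quotient is Q = [Ni²⁺]/[Cu²⁺] = 24.9.
At 25 °C, E = E° − (0.0592/n) log Q = 0.60 − (0.0592/2)(1.396) = 0.600 − 0.041 = 0.559 V.

0.559 V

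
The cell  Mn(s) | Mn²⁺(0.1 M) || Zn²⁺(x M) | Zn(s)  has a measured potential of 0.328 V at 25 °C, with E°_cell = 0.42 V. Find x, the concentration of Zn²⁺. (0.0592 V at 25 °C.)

7.8 × 10^-5 M

From the Nernst equation, log Q = n(E° − E)/0.0592 = 2(0.42 − 0.328)/0.0592 = 3.108, so Q = 1280.
With Q = [Mn²⁺]/[Zn²⁺] and the known concentrations, [Zn²⁺] in the denominator gives [Zn²⁺] = 7.8 × 10^-5 M.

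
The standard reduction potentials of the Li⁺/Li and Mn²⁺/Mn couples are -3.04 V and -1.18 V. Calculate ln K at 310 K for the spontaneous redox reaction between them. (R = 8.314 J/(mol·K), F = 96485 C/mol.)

ln K = 139.3

E°_cell = -1.18 − (-3.04) = 1.86 V, with n = 2 electrons transferred.
At equilibrium E = 0, so the Nernst equation gives ln K = nFE°/RT = (2)(96485)(1.86)/((8.314)(310)) = 139.26.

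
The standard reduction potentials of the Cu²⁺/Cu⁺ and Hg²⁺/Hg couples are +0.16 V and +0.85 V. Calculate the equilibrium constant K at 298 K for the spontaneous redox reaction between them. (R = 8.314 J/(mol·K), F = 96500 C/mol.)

2.2 × 10^23

E°_cell = +0.85 − (+0.16) = 0.69 V, with n = 2 electrons transferred.
At equilibrium E = 0, so the Nernst equation gives ln K = nFE°/RT = (2)(96500)(0.69)/((8.314)(298)) = 53.75.
K = e^53.75 = 2.2 × 10^23.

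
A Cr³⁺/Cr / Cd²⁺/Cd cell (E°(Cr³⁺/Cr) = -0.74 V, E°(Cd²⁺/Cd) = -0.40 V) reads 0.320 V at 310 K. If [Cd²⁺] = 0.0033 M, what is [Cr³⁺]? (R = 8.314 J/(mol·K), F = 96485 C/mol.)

0.0018 M

From the Nernst equation, ln Q = nF(E° − E)/RT = 6×96485×(0.34 − 0.320)/(8.314×310) = 4.492, so Q = 89.3.
With Q = [Cr³⁺]^2/[Cd²⁺]^3 and the known concentrations, [Cr³⁺]^2 in the numerator gives [Cr³⁺] = 0.0018 M.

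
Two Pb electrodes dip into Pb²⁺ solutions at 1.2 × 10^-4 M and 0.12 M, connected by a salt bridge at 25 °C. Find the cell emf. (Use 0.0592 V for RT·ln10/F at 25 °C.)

Both half-cells are Pb²⁺/Pb, so E°_cell = 0. The concentrated side is the cathode; the cell reaction moves Pb²⁺ from high to low concentration with n = 2.
Q = [Pb²⁺]_dilute/[Pb²⁺]_conc = 1.2 × 10^-4/0.12 = 0.00100.
E = 0 − (0.0592/2) log Q = −(0.0592/2)(-3.000) = 0.0888 V.

0.089 V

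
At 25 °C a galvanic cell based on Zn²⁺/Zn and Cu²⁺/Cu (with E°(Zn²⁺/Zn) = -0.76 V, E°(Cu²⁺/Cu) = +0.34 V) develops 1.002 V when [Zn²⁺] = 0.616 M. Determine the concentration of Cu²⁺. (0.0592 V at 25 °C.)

From the Nernst equation, log Q = n(E° − E)/0.0592 = 2(1.10 − 1.002)/0.0592 = 3.311, so Q = 2050.
With Q = [Zn²⁺]/[Cu²⁺] and the known concentrations, [Cu²⁺] in the denominator gives [Cu²⁺] = 3 × 10^-4 M.

3 × 10^-4 M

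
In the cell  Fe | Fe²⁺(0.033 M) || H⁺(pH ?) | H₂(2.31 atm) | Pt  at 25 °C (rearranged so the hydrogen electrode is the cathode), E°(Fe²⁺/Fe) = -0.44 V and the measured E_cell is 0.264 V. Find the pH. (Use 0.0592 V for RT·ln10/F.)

pH = 3.53

E°_cell = 0.44 V and n = 2.
log Q = n(E° − E)/0.0592 = 2×(0.44 − 0.264)/0.0592 = 5.946.
With Q = [Fe²⁺]·P(H₂) / [H⁺]^2, solving for [H⁺] gives log[H⁺] = -3.532, so pH = 3.53.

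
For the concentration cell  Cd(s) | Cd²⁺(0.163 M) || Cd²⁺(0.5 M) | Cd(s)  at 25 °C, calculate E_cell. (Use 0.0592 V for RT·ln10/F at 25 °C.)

Both half-cells are Cd²⁺/Cd, so E°_cell = 0. The concentrated side is the cathode; the cell reaction moves Cd²⁺ from high to low concentration with n = 2.
Q = [Cd²⁺]_dilute/[Cd²⁺]_conc = 0.163/0.5 = 0.326.
E = 0 − (0.0592/2) log Q = −(0.0592/2)(-0.487) = 0.0144 V.

0.014 V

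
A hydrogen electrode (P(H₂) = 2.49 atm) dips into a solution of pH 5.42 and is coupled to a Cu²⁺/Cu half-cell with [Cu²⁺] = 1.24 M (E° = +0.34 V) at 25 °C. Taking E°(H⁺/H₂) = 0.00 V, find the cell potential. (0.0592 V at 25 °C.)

The Cu²⁺/Cu couple is the cathode, so E°_cell = 0.34 V; n = 2.
[H⁺] = 10^(−5.42) = 3.8 × 10^-6 M, and Q = [H⁺]^2 / ([Cu²⁺]·P(H₂)) = 4.68 × 10^-12.
E = E° − (0.0592/2) log Q = 0.34 − (0.0592/2)(-11.330) = 0.675 V.

0.68 V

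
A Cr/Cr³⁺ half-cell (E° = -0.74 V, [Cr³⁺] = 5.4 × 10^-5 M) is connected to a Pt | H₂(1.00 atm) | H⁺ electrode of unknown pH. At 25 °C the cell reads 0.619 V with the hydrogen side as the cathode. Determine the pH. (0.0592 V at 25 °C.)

E°_cell = 0.74 V and n = 6.
log Q = n(E° − E)/0.0592 = 6×(0.74 − 0.619)/0.0592 = 12.264.
With Q = [Cr³⁺]^2·P(H₂)^3 / [H⁺]^6, solving for [H⁺] gives log[H⁺] = -3.466, so pH = 3.47.

pH = 3.47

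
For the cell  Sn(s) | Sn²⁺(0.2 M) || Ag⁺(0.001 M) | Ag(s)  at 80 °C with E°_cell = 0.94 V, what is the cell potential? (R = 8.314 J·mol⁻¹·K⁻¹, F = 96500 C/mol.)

Balancing electrons gives n = 2; the reaction quotient is Q = [Sn²⁺]/[Ag⁺]^2 = 2 × 10^5.
E = E° − (RT/nF) ln Q = 0.94 − (8.314×353)/(2×96500) × (12.206) = 0.940 − 0.186 = 0.754 V.

0.754 V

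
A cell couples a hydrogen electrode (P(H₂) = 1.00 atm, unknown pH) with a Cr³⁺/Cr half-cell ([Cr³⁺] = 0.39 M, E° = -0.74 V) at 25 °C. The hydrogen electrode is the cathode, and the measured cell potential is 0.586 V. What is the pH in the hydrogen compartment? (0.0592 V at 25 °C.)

E°_cell = 0.74 V and n = 6.
log Q = n(E° − E)/0.0592 = 6×(0.74 − 0.586)/0.0592 = 15.608.
With Q = [Cr³⁺]^2·P(H₂)^3 / [H⁺]^6, solving for [H⁺] gives log[H⁺] = -2.738, so pH = 2.74.

pH = 2.74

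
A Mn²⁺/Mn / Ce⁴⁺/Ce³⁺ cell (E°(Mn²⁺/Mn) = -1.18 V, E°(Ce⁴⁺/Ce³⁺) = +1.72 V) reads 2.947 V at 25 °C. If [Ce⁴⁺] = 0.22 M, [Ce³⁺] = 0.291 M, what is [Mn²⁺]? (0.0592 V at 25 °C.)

From the Nernst equation, log Q = n(E° − E)/0.0592 = 2(2.90 − 2.947)/0.0592 = -1.588, so Q = 0.0258.
With Q = [Mn²⁺]·[Ce³⁺]^2/[Ce⁴⁺]^2 and the known concentrations, [Mn²⁺] in the numerator gives [Mn²⁺] = 0.015 M.

0.015 M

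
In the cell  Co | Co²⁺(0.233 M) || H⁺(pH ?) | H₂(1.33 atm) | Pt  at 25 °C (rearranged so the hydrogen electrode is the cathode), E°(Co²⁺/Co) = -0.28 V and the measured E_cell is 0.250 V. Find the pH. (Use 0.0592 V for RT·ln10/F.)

pH = 0.76

E°_cell = 0.28 V and n = 2.
log Q = n(E° − E)/0.0592 = 2×(0.28 − 0.250)/0.0592 = 1.014.
With Q = [Co²⁺]·P(H₂) / [H⁺]^2, solving for [H⁺] gives log[H⁺] = -0.761, so pH = 0.76.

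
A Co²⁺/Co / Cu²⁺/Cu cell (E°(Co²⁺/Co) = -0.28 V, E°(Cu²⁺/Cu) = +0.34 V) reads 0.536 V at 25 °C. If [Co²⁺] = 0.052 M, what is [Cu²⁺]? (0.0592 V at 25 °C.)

7.6 × 10^-5 M

From the Nernst equation, log Q = n(E° − E)/0.0592 = 2(0.62 − 0.536)/0.0592 = 2.838, so Q = 688.
With Q = [Co²⁺]/[Cu²⁺] and the known concentrations, [Cu²⁺] in the denominator gives [Cu²⁺] = 7.6 × 10^-5 M.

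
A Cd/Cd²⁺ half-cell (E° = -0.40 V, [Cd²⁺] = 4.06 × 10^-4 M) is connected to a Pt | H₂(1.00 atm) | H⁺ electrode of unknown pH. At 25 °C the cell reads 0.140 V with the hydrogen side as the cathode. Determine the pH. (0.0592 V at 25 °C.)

E°_cell = 0.40 V and n = 2.
log Q = n(E° − E)/0.0592 = 2×(0.40 − 0.140)/0.0592 = 8.784.
With Q = [Cd²⁺]·P(H₂) / [H⁺]^2, solving for [H⁺] gives log[H⁺] = -6.088, so pH = 6.09.

pH = 6.09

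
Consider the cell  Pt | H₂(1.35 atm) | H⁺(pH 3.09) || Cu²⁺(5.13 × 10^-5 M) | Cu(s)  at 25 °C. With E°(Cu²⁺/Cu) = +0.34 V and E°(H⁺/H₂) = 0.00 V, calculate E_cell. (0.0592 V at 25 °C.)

The Cu²⁺/Cu couple is the cathode, so E°_cell = 0.34 V; n = 2.
[H⁺] = 10^(−3.09) = 8.1 × 10^-4 M, and Q = [H⁺]^2 / ([Cu²⁺]·P(H₂)) = 0.00954.
E = E° − (0.0592/2) log Q = 0.34 − (0.0592/2)(-2.020) = 0.400 V.

0.40 V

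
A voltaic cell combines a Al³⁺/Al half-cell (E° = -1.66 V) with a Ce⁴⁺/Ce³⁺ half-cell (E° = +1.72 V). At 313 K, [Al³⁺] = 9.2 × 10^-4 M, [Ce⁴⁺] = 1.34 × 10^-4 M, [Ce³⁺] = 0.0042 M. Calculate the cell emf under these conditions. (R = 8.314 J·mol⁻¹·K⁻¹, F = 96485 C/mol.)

The Ce⁴⁺/Ce³⁺ couple has the higher reduction potential and acts as the cathode, so E°_cell = +1.72 − (-1.66) = 3.38 V.
Balancing electrons gives n = 3; the reaction quotient is Q = [Al³⁺]·[Ce³⁺]^3/[Ce⁴⁺]^3 = 28.3.
E = E° − (RT/nF) ln Q = 3.38 − (8.314×313)/(3×96485) × (3.344) = 3.380 − 0.030 = 3.350 V.

3.35 V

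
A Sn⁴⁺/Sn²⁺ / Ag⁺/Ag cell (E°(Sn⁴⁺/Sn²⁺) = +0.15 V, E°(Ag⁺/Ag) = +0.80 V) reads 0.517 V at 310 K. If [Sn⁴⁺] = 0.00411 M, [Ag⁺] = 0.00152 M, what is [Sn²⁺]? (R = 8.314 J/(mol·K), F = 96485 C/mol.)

From the Nernst equation, ln Q = nF(E° − E)/RT = 2×96485×(0.65 − 0.517)/(8.314×310) = 9.958, so Q = 2.11 × 10^4.
With Q = [Sn⁴⁺]/([Sn²⁺]·[Ag⁺]^2) and the known concentrations, [Sn²⁺] in the denominator gives [Sn²⁺] = 0.084 M.

0.084 M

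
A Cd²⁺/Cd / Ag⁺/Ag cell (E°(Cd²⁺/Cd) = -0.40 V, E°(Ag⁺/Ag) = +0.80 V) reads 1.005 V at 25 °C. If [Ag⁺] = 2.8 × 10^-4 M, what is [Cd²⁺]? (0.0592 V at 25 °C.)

0.3 M

From the Nernst equation, log Q = n(E° − E)/0.0592 = 2(1.20 − 1.005)/0.0592 = 6.588, so Q = 3.87 × 10^6.
With Q = [Cd²⁺]/[Ag⁺]^2 and the known concentrations, [Cd²⁺] in the numerator gives [Cd²⁺] = 0.3 M.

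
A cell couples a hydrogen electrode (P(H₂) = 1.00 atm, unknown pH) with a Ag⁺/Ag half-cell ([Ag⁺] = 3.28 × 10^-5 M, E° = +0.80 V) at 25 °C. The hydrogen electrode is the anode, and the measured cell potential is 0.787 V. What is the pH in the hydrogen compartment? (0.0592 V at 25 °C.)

pH = 4.26

E°_cell = 0.80 V and n = 2.
log Q = n(E° − E)/0.0592 = 2×(0.80 − 0.787)/0.0592 = 0.439.
With Q = [H⁺]^2 / ([Ag⁺]^2·P(H₂)), solving for [H⁺] gives log[H⁺] = -4.265, so pH = 4.26.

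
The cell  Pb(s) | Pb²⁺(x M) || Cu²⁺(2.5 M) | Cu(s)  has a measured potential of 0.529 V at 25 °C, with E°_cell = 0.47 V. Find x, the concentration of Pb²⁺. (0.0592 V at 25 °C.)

0.025 M

From the Nernst equation, log Q = n(E° − E)/0.0592 = 2(0.47 − 0.529)/0.0592 = -1.993, so Q = 0.0102.
With Q = [Pb²⁺]/[Cu²⁺] and the known concentrations, [Pb²⁺] in the numerator gives [Pb²⁺] = 0.025 M.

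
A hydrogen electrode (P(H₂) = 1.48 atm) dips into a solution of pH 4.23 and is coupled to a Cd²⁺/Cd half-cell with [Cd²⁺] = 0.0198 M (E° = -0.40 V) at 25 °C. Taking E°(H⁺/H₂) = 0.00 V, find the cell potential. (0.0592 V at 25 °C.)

0.19 V

The hydrogen couple is the cathode, so E°_cell = 0.40 V; n = 2.
[H⁺] = 10^(−4.23) = 5.9 × 10^-5 M, and Q = [Cd²⁺]·P(H₂) / [H⁺]^2 = 8.45 × 10^6.
E = E° − (0.0592/2) log Q = 0.40 − (0.0592/2)(6.927) = 0.195 V.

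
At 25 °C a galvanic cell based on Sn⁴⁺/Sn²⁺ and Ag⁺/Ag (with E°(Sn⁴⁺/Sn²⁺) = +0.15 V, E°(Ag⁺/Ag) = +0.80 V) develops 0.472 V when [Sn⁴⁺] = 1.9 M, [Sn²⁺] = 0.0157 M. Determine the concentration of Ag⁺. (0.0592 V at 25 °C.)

From the Nernst equation, log Q = n(E° − E)/0.0592 = 2(0.65 − 0.472)/0.0592 = 6.014, so Q = 1.03 × 10^6.
With Q = [Sn⁴⁺]/([Sn²⁺]·[Ag⁺]^2) and the known concentrations, [Ag⁺]^2 in the denominator gives [Ag⁺] = 0.011 M.

0.011 M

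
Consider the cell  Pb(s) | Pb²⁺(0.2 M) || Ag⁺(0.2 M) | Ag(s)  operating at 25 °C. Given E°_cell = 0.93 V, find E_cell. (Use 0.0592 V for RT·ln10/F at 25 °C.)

0.909 V

Balancing electrons gives n = 2; the reaction quotient is Q = [Pb²⁺]/[Ag⁺]^2 = 5.00.
At 25 °C, E = E° − (0.0592/n) log Q = 0.93 − (0.0592/2)(0.699) = 0.930 − 0.021 = 0.909 V.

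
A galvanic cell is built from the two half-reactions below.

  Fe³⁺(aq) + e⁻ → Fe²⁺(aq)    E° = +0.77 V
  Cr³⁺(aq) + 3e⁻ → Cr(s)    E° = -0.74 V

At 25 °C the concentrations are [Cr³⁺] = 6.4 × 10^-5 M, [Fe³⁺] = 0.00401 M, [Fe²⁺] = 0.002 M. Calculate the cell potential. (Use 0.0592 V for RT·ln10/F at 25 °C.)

The Fe³⁺/Fe²⁺ couple has the higher reduction potential and acts as the cathode, so E°_cell = +0.77 − (-0.74) = 1.51 V.
Balancing electrons gives n = 3; the reaction quotient is Q = [Cr³⁺]·[Fe²⁺]^3/[Fe³⁺]^3 = 7.94 × 10^-6.
At 25 °C, E = E° − (0.0592/n) log Q = 1.51 − (0.0592/3)(-5.100) = 1.510 + 0.101 = 1.611 V.

1.61 V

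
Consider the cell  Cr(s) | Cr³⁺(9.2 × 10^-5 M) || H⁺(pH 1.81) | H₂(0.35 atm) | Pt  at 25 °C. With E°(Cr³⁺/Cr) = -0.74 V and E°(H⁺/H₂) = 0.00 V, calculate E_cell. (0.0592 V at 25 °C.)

The hydrogen couple is the cathode, so E°_cell = 0.74 V; n = 6.
[H⁺] = 10^(−1.81) = 0.015 M, and Q = [Cr³⁺]^2·P(H₂)^3 / [H⁺]^6 = 26.3.
E = E° − (0.0592/6) log Q = 0.74 − (0.0592/6)(1.420) = 0.726 V.

0.73 V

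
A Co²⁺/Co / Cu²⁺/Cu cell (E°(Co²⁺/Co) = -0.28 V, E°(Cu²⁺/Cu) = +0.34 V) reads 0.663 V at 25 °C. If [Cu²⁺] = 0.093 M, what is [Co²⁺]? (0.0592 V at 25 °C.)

0.0033 M

From the Nernst equation, log Q = n(E° − E)/0.0592 = 2(0.62 − 0.663)/0.0592 = -1.453, so Q = 0.0353.
With Q = [Co²⁺]/[Cu²⁺] and the known concentrations, [Co²⁺] in the numerator gives [Co²⁺] = 0.0033 M.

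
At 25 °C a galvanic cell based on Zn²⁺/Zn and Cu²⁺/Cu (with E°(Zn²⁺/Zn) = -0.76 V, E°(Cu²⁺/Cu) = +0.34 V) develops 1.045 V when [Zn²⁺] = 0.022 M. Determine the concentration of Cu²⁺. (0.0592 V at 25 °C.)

3.1 × 10^-4 M

From the Nernst equation, log Q = n(E° − E)/0.0592 = 2(1.10 − 1.045)/0.0592 = 1.858, so Q = 72.1.
With Q = [Zn²⁺]/[Cu²⁺] and the known concentrations, [Cu²⁺] in the denominator gives [Cu²⁺] = 3.1 × 10^-4 M.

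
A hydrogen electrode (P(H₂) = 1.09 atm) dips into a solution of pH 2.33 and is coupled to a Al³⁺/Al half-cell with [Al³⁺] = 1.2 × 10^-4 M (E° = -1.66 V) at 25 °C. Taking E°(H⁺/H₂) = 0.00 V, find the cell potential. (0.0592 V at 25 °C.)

1.60 V

The hydrogen couple is the cathode, so E°_cell = 1.66 V; n = 6.
[H⁺] = 10^(−2.33) = 0.0047 M, and Q = [Al³⁺]^2·P(H₂)^3 / [H⁺]^6 = 1.78 × 10^6.
E = E° − (0.0592/6) log Q = 1.66 − (0.0592/6)(6.251) = 1.598 V.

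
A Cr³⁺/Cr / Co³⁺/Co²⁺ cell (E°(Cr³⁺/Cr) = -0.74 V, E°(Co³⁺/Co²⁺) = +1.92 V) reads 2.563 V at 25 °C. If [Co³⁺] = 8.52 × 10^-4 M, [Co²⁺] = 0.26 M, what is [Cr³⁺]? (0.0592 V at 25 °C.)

From the Nernst equation, log Q = n(E° − E)/0.0592 = 3(2.66 − 2.563)/0.0592 = 4.916, so Q = 8.23 × 10^4.
With Q = [Cr³⁺]·[Co²⁺]^3/[Co³⁺]^3 and the known concentrations, [Cr³⁺] in the numerator gives [Cr³⁺] = 0.0029 M.

0.0029 M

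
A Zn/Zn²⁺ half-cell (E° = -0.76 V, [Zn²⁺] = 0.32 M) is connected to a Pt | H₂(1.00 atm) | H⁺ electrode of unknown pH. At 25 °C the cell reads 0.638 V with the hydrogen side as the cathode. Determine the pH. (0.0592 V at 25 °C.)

pH = 2.31

E°_cell = 0.76 V and n = 2.
log Q = n(E° − E)/0.0592 = 2×(0.76 − 0.638)/0.0592 = 4.122.
With Q = [Zn²⁺]·P(H₂) / [H⁺]^2, solving for [H⁺] gives log[H⁺] = -2.308, so pH = 2.31.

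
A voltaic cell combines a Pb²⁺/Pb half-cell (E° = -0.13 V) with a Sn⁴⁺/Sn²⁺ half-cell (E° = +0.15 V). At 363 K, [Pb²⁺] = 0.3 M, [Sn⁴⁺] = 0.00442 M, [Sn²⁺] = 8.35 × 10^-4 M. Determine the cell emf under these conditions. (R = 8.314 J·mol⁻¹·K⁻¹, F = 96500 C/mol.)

0.325 V

The Sn⁴⁺/Sn²⁺ couple has the higher reduction potential and acts as the cathode, so E°_cell = +0.15 − (-0.13) = 0.28 V.
Balancing electrons gives n = 2; the reaction quotient is Q = [Pb²⁺]·[Sn²⁺]/[Sn⁴⁺] = 0.0567.
E = E° − (RT/nF) ln Q = 0.28 − (8.314×363)/(2×96500) × (-2.870) = 0.280 + 0.045 = 0.325 V.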